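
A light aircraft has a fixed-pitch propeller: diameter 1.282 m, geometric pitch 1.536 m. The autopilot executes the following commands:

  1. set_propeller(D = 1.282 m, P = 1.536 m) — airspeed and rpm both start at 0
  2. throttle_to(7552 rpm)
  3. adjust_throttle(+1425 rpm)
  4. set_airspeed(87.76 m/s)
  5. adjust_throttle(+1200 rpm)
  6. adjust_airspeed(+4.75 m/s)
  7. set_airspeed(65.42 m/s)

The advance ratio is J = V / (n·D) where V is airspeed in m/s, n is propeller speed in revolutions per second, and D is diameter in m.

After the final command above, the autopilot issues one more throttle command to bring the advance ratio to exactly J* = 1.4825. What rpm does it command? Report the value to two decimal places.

rpm = 2065.28

set_propeller: D = 1.282 m, P = 1.536 m (p = P/D = 1.198128); state ← (V=0, rpm=0)
throttle_to(7552): rpm ← 7552
adjust_throttle(+1425): rpm ← 7552 +1425 = 8977
set_airspeed(87.76): V ← 87.76 m/s
adjust_throttle(+1200): rpm ← 8977 +1200 = 10177
adjust_airspeed(+4.75): V ← 87.76 +4.75 = 92.51 m/s
set_airspeed(65.42): V ← 65.42 m/s
final state: V = 65.42 m/s, rpm = 10177 → n = rpm/60 = 169.616667 rev/s
target J* = 1.4825; solve J* = V/(n·D) for n: n = V/(J*·D) = 65.42/(1.4825 × 1.282) = 34.421343 rev/s
rpm = 60·n = 2065.280588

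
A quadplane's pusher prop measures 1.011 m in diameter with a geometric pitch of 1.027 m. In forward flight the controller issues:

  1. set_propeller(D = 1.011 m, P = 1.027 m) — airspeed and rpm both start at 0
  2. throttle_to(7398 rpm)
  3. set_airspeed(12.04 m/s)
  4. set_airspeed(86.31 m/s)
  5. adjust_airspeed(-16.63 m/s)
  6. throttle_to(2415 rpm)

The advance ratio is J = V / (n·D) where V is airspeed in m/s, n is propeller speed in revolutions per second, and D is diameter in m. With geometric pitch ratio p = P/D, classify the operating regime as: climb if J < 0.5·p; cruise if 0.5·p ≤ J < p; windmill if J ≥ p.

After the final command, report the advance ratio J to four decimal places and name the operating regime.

J = 1.7123, regime = windmill

set_propeller: D = 1.011 m, P = 1.027 m (p = P/D = 1.015826); state ← (V=0, rpm=0)
throttle_to(7398): rpm ← 7398
set_airspeed(12.04): V ← 12.04 m/s
set_airspeed(86.31): V ← 86.31 m/s
adjust_airspeed(-16.63): V ← 86.31 -16.63 = 69.68 m/s
throttle_to(2415): rpm ← 2415
final state: V = 69.68 m/s, rpm = 2415 → n = rpm/60 = 40.250000 rev/s
J = V / (n·D) = 69.68 / (40.250000 × 1.011) = 1.712344
regime bands: climb J<0.5079 | cruise [0.5079, 1.0158) | windmill J≥1.0158
J = 1.7123 → windmill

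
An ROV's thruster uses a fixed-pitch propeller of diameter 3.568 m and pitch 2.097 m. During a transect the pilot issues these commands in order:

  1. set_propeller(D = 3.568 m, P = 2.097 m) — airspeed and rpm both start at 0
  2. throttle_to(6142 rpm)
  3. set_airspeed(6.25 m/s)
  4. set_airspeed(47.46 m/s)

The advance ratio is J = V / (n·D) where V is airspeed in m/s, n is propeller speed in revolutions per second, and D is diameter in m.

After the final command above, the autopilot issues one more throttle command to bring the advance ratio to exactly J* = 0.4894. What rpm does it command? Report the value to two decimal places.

rpm = 1630.76

set_propeller: D = 3.568 m, P = 2.097 m (p = P/D = 0.587724); state ← (V=0, rpm=0)
throttle_to(6142): rpm ← 6142
set_airspeed(6.25): V ← 6.25 m/s
set_airspeed(47.46): V ← 47.46 m/s
final state: V = 47.46 m/s, rpm = 6142 → n = rpm/60 = 102.366667 rev/s
target J* = 0.4894; solve J* = V/(n·D) for n: n = V/(J*·D) = 47.46/(0.4894 × 3.568) = 27.179341 rev/s
rpm = 60·n = 1630.760463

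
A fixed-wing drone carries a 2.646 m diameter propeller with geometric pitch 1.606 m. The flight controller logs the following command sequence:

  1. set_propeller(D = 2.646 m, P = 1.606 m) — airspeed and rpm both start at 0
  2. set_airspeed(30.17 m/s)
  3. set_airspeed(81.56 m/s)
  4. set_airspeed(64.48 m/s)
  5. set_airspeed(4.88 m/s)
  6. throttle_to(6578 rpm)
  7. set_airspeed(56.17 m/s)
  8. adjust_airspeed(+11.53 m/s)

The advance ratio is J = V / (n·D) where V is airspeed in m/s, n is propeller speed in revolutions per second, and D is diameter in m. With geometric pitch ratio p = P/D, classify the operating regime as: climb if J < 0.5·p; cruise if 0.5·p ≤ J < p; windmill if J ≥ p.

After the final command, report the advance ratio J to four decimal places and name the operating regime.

J = 0.2334, regime = climb

set_propeller: D = 2.646 m, P = 1.606 m (p = P/D = 0.606954); state ← (V=0, rpm=0)
set_airspeed(30.17): V ← 30.17 m/s
set_airspeed(81.56): V ← 81.56 m/s
set_airspeed(64.48): V ← 64.48 m/s
set_airspeed(4.88): V ← 4.88 m/s
throttle_to(6578): rpm ← 6578
set_airspeed(56.17): V ← 56.17 m/s
adjust_airspeed(+11.53): V ← 56.17 +11.53 = 67.7 m/s
final state: V = 67.7 m/s, rpm = 6578 → n = rpm/60 = 109.633333 rev/s
J = V / (n·D) = 67.7 / (109.633333 × 2.646) = 0.233376
regime bands: climb J<0.3035 | cruise [0.3035, 0.6070) | windmill J≥0.6070
J = 0.2334 → climb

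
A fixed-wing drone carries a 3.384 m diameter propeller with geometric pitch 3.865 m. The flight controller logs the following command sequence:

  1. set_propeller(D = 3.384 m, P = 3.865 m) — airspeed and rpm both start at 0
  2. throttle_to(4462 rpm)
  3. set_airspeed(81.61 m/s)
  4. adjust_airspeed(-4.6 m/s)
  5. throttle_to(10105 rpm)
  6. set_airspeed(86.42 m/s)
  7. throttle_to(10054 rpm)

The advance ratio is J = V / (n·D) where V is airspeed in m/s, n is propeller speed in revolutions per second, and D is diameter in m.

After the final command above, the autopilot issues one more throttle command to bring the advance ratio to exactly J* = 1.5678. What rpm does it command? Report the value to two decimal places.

set_propeller: D = 3.384 m, P = 3.865 m (p = P/D = 1.142139); state ← (V=0, rpm=0)
throttle_to(4462): rpm ← 4462
set_airspeed(81.61): V ← 81.61 m/s
adjust_airspeed(-4.6): V ← 81.61 -4.6 = 77.01 m/s
throttle_to(10105): rpm ← 10105
set_airspeed(86.42): V ← 86.42 m/s
throttle_to(10054): rpm ← 10054
final state: V = 86.42 m/s, rpm = 10054 → n = rpm/60 = 167.566667 rev/s
target J* = 1.5678; solve J* = V/(n·D) for n: n = V/(J*·D) = 86.42/(1.5678 × 3.384) = 16.288956 rev/s
rpm = 60·n = 977.337354

rpm = 977.34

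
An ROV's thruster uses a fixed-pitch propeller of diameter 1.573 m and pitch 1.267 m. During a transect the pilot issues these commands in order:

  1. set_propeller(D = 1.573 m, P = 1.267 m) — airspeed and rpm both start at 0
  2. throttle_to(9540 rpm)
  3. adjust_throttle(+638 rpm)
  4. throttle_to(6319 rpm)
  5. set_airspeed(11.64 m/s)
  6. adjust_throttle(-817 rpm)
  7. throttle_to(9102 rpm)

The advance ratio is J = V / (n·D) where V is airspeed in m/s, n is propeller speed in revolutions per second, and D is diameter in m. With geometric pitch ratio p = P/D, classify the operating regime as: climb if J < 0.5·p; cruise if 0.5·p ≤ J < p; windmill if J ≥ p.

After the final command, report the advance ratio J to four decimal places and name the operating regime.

set_propeller: D = 1.573 m, P = 1.267 m (p = P/D = 0.805467); state ← (V=0, rpm=0)
throttle_to(9540): rpm ← 9540
adjust_throttle(+638): rpm ← 9540 +638 = 10178
throttle_to(6319): rpm ← 6319
set_airspeed(11.64): V ← 11.64 m/s
adjust_throttle(-817): rpm ← 6319 -817 = 5502
throttle_to(9102): rpm ← 9102
final state: V = 11.64 m/s, rpm = 9102 → n = rpm/60 = 151.700000 rev/s
J = V / (n·D) = 11.64 / (151.700000 × 1.573) = 0.048780
regime bands: climb J<0.4027 | cruise [0.4027, 0.8055) | windmill J≥0.8055
J = 0.0488 → climb

J = 0.0488, regime = climb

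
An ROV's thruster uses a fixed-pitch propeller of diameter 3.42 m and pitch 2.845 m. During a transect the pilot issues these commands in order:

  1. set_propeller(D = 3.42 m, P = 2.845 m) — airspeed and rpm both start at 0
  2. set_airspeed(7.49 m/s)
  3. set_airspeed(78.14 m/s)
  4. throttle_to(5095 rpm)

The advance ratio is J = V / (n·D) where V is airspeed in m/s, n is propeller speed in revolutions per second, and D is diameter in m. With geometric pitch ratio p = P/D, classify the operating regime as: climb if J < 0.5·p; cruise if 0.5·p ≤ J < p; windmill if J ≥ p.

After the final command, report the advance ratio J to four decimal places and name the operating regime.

J = 0.2691, regime = climb

set_propeller: D = 3.42 m, P = 2.845 m (p = P/D = 0.831871); state ← (V=0, rpm=0)
set_airspeed(7.49): V ← 7.49 m/s
set_airspeed(78.14): V ← 78.14 m/s
throttle_to(5095): rpm ← 5095
final state: V = 78.14 m/s, rpm = 5095 → n = rpm/60 = 84.916667 rev/s
J = V / (n·D) = 78.14 / (84.916667 × 3.42) = 0.269063
regime bands: climb J<0.4159 | cruise [0.4159, 0.8319) | windmill J≥0.8319
J = 0.2691 → climb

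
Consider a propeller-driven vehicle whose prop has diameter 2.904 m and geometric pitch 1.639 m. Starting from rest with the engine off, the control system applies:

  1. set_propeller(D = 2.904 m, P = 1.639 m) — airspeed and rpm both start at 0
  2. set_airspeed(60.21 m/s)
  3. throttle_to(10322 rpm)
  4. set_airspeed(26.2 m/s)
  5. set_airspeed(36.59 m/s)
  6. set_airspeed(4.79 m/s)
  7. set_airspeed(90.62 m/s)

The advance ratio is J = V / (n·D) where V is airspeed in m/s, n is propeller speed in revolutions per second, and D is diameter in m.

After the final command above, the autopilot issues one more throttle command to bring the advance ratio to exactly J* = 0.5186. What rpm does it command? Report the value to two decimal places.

set_propeller: D = 2.904 m, P = 1.639 m (p = P/D = 0.564394); state ← (V=0, rpm=0)
set_airspeed(60.21): V ← 60.21 m/s
throttle_to(10322): rpm ← 10322
set_airspeed(26.2): V ← 26.2 m/s
set_airspeed(36.59): V ← 36.59 m/s
set_airspeed(4.79): V ← 4.79 m/s
set_airspeed(90.62): V ← 90.62 m/s
final state: V = 90.62 m/s, rpm = 10322 → n = rpm/60 = 172.033333 rev/s
target J* = 0.5186; solve J* = V/(n·D) for n: n = V/(J*·D) = 90.62/(0.5186 × 2.904) = 60.172067 rev/s
rpm = 60·n = 3610.324045

rpm = 3610.32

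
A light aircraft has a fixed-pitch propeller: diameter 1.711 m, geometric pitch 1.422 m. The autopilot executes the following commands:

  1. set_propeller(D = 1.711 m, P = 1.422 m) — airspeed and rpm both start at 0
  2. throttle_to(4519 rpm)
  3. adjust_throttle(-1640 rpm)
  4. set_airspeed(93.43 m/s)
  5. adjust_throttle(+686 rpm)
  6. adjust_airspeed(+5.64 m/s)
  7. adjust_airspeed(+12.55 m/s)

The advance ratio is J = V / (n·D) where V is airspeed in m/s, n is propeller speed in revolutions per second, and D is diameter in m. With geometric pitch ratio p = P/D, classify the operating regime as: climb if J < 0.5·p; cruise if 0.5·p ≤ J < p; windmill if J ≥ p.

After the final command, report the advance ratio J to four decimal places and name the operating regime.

set_propeller: D = 1.711 m, P = 1.422 m (p = P/D = 0.831093); state ← (V=0, rpm=0)
throttle_to(4519): rpm ← 4519
adjust_throttle(-1640): rpm ← 4519 -1640 = 2879
set_airspeed(93.43): V ← 93.43 m/s
adjust_throttle(+686): rpm ← 2879 +686 = 3565
adjust_airspeed(+5.64): V ← 93.43 +5.64 = 99.07 m/s
adjust_airspeed(+12.55): V ← 99.07 +12.55 = 111.62 m/s
final state: V = 111.62 m/s, rpm = 3565 → n = rpm/60 = 59.416667 rev/s
J = V / (n·D) = 111.62 / (59.416667 × 1.711) = 1.097953
regime bands: climb J<0.4155 | cruise [0.4155, 0.8311) | windmill J≥0.8311
J = 1.0980 → windmill

J = 1.0980, regime = windmill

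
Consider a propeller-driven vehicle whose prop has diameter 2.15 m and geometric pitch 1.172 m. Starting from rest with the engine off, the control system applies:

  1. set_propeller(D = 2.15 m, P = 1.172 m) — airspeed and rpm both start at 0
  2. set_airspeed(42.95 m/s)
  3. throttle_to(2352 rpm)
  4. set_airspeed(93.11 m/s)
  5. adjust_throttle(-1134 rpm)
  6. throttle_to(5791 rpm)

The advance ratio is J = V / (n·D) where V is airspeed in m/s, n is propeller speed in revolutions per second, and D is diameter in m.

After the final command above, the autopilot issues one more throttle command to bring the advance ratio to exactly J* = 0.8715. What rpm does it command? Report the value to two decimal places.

set_propeller: D = 2.15 m, P = 1.172 m (p = P/D = 0.545116); state ← (V=0, rpm=0)
set_airspeed(42.95): V ← 42.95 m/s
throttle_to(2352): rpm ← 2352
set_airspeed(93.11): V ← 93.11 m/s
adjust_throttle(-1134): rpm ← 2352 -1134 = 1218
throttle_to(5791): rpm ← 5791
final state: V = 93.11 m/s, rpm = 5791 → n = rpm/60 = 96.516667 rev/s
target J* = 0.8715; solve J* = V/(n·D) for n: n = V/(J*·D) = 93.11/(0.8715 × 2.15) = 49.692458 rev/s
rpm = 60·n = 2981.547452

rpm = 2981.55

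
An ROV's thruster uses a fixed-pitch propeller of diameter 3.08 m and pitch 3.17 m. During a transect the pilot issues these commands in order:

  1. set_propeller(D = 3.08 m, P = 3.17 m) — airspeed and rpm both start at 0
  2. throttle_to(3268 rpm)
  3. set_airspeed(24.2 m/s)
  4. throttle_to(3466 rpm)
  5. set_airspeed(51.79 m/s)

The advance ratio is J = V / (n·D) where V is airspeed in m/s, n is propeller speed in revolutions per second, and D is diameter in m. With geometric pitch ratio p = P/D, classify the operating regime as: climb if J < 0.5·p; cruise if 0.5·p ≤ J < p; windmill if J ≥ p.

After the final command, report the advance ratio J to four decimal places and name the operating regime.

set_propeller: D = 3.08 m, P = 3.17 m (p = P/D = 1.029221); state ← (V=0, rpm=0)
throttle_to(3268): rpm ← 3268
set_airspeed(24.2): V ← 24.2 m/s
throttle_to(3466): rpm ← 3466
set_airspeed(51.79): V ← 51.79 m/s
final state: V = 51.79 m/s, rpm = 3466 → n = rpm/60 = 57.766667 rev/s
J = V / (n·D) = 51.79 / (57.766667 × 3.08) = 0.291084
regime bands: climb J<0.5146 | cruise [0.5146, 1.0292) | windmill J≥1.0292
J = 0.2911 → climb

J = 0.2911, regime = climb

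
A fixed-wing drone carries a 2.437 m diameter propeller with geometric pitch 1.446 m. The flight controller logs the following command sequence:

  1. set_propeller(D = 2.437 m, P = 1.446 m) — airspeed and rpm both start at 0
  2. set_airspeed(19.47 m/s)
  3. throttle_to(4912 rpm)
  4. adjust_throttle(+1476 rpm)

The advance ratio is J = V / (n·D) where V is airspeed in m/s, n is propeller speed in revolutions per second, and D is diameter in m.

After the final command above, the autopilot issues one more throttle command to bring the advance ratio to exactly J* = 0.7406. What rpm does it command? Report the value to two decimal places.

set_propeller: D = 2.437 m, P = 1.446 m (p = P/D = 0.593352); state ← (V=0, rpm=0)
set_airspeed(19.47): V ← 19.47 m/s
throttle_to(4912): rpm ← 4912
adjust_throttle(+1476): rpm ← 4912 +1476 = 6388
final state: V = 19.47 m/s, rpm = 6388 → n = rpm/60 = 106.466667 rev/s
target J* = 0.7406; solve J* = V/(n·D) for n: n = V/(J*·D) = 19.47/(0.7406 × 2.437) = 10.787647 rev/s
rpm = 60·n = 647.258802

rpm = 647.26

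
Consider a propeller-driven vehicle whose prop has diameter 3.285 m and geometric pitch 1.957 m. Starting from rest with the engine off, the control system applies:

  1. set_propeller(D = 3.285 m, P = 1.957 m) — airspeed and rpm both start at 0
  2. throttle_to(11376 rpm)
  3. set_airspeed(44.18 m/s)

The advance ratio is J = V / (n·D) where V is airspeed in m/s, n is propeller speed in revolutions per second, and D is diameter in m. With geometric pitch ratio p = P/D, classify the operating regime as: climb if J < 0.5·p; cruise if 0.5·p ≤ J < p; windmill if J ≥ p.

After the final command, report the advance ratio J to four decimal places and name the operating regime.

J = 0.0709, regime = climb

set_propeller: D = 3.285 m, P = 1.957 m (p = P/D = 0.595738); state ← (V=0, rpm=0)
throttle_to(11376): rpm ← 11376
set_airspeed(44.18): V ← 44.18 m/s
final state: V = 44.18 m/s, rpm = 11376 → n = rpm/60 = 189.600000 rev/s
J = V / (n·D) = 44.18 / (189.600000 × 3.285) = 0.070934
regime bands: climb J<0.2979 | cruise [0.2979, 0.5957) | windmill J≥0.5957
J = 0.0709 → climb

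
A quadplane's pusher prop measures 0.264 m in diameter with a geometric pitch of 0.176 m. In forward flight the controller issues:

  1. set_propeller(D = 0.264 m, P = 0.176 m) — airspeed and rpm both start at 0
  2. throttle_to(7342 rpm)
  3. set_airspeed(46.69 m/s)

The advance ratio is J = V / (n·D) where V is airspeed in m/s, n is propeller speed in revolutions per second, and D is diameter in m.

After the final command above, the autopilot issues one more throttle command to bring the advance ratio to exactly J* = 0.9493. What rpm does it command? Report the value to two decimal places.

set_propeller: D = 0.264 m, P = 0.176 m (p = P/D = 0.666667); state ← (V=0, rpm=0)
throttle_to(7342): rpm ← 7342
set_airspeed(46.69): V ← 46.69 m/s
final state: V = 46.69 m/s, rpm = 7342 → n = rpm/60 = 122.366667 rev/s
target J* = 0.9493; solve J* = V/(n·D) for n: n = V/(J*·D) = 46.69/(0.9493 × 0.264) = 186.301549 rev/s
rpm = 60·n = 11178.092949

rpm = 11178.09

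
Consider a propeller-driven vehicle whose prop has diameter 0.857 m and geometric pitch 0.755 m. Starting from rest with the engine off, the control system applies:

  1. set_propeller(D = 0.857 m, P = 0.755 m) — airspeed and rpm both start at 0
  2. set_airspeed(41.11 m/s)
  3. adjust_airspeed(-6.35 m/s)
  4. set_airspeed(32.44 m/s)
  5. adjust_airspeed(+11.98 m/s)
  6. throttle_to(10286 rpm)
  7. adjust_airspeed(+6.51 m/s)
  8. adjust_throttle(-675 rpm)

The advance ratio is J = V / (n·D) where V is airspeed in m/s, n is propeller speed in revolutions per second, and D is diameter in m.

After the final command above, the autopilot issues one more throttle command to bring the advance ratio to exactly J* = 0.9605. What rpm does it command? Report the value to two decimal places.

rpm = 3712.33

set_propeller: D = 0.857 m, P = 0.755 m (p = P/D = 0.880980); state ← (V=0, rpm=0)
set_airspeed(41.11): V ← 41.11 m/s
adjust_airspeed(-6.35): V ← 41.11 -6.35 = 34.76 m/s
set_airspeed(32.44): V ← 32.44 m/s
adjust_airspeed(+11.98): V ← 32.44 +11.98 = 44.42 m/s
throttle_to(10286): rpm ← 10286
adjust_airspeed(+6.51): V ← 44.42 +6.51 = 50.93 m/s
adjust_throttle(-675): rpm ← 10286 -675 = 9611
final state: V = 50.93 m/s, rpm = 9611 → n = rpm/60 = 160.183333 rev/s
target J* = 0.9605; solve J* = V/(n·D) for n: n = V/(J*·D) = 50.93/(0.9605 × 0.857) = 61.872190 rev/s
rpm = 60·n = 3712.331372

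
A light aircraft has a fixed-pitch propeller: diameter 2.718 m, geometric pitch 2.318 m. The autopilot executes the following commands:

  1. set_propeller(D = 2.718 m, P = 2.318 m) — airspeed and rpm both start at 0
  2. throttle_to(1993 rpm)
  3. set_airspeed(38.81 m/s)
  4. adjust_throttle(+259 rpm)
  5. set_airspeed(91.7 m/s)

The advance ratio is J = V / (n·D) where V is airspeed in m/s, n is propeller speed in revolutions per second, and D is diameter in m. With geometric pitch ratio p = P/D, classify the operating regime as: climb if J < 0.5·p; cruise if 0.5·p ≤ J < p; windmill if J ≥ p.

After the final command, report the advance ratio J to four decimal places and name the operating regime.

J = 0.8989, regime = windmill

set_propeller: D = 2.718 m, P = 2.318 m (p = P/D = 0.852833); state ← (V=0, rpm=0)
throttle_to(1993): rpm ← 1993
set_airspeed(38.81): V ← 38.81 m/s
adjust_throttle(+259): rpm ← 1993 +259 = 2252
set_airspeed(91.7): V ← 91.7 m/s
final state: V = 91.7 m/s, rpm = 2252 → n = rpm/60 = 37.533333 rev/s
J = V / (n·D) = 91.7 / (37.533333 × 2.718) = 0.898882
regime bands: climb J<0.4264 | cruise [0.4264, 0.8528) | windmill J≥0.8528
J = 0.8989 → windmill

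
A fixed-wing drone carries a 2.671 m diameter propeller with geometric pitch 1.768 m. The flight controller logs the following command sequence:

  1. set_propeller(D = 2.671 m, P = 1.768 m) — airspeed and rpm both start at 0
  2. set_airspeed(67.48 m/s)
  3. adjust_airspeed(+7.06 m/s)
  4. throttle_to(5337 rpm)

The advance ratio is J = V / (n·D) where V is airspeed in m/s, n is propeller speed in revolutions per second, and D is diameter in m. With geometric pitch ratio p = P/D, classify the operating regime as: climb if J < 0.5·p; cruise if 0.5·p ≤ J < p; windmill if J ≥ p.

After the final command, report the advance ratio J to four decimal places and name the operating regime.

J = 0.3137, regime = climb

set_propeller: D = 2.671 m, P = 1.768 m (p = P/D = 0.661924); state ← (V=0, rpm=0)
set_airspeed(67.48): V ← 67.48 m/s
adjust_airspeed(+7.06): V ← 67.48 +7.06 = 74.54 m/s
throttle_to(5337): rpm ← 5337
final state: V = 74.54 m/s, rpm = 5337 → n = rpm/60 = 88.950000 rev/s
J = V / (n·D) = 74.54 / (88.950000 × 2.671) = 0.313740
regime bands: climb J<0.3310 | cruise [0.3310, 0.6619) | windmill J≥0.6619
J = 0.3137 → climb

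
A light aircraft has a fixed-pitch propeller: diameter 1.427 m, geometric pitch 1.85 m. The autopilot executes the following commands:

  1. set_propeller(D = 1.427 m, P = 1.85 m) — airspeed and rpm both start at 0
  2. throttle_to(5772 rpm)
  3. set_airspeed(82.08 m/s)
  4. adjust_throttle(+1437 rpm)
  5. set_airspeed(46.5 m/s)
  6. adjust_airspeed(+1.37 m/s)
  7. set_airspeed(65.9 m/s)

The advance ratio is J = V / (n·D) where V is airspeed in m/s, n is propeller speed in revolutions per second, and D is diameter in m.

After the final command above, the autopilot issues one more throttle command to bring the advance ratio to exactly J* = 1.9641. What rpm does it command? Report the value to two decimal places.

set_propeller: D = 1.427 m, P = 1.85 m (p = P/D = 1.296426); state ← (V=0, rpm=0)
throttle_to(5772): rpm ← 5772
set_airspeed(82.08): V ← 82.08 m/s
adjust_throttle(+1437): rpm ← 5772 +1437 = 7209
set_airspeed(46.5): V ← 46.5 m/s
adjust_airspeed(+1.37): V ← 46.5 +1.37 = 47.87 m/s
set_airspeed(65.9): V ← 65.9 m/s
final state: V = 65.9 m/s, rpm = 7209 → n = rpm/60 = 120.150000 rev/s
target J* = 1.9641; solve J* = V/(n·D) for n: n = V/(J*·D) = 65.9/(1.9641 × 1.427) = 23.512448 rev/s
rpm = 60·n = 1410.746873

rpm = 1410.75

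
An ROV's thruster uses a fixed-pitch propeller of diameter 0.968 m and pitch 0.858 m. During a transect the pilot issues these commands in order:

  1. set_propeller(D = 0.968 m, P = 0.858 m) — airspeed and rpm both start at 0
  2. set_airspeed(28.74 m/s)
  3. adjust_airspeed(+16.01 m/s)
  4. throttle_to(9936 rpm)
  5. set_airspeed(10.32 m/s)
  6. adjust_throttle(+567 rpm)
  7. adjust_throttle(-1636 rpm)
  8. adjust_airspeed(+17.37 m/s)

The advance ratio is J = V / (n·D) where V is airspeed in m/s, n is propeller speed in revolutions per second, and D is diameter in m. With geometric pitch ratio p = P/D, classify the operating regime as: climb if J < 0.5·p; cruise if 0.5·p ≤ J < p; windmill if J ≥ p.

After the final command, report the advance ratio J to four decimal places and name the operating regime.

J = 0.1936, regime = climb

set_propeller: D = 0.968 m, P = 0.858 m (p = P/D = 0.886364); state ← (V=0, rpm=0)
set_airspeed(28.74): V ← 28.74 m/s
adjust_airspeed(+16.01): V ← 28.74 +16.01 = 44.75 m/s
throttle_to(9936): rpm ← 9936
set_airspeed(10.32): V ← 10.32 m/s
adjust_throttle(+567): rpm ← 9936 +567 = 10503
adjust_throttle(-1636): rpm ← 10503 -1636 = 8867
adjust_airspeed(+17.37): V ← 10.32 +17.37 = 27.69 m/s
final state: V = 27.69 m/s, rpm = 8867 → n = rpm/60 = 147.783333 rev/s
J = V / (n·D) = 27.69 / (147.783333 × 0.968) = 0.193563
regime bands: climb J<0.4432 | cruise [0.4432, 0.8864) | windmill J≥0.8864
J = 0.1936 → climb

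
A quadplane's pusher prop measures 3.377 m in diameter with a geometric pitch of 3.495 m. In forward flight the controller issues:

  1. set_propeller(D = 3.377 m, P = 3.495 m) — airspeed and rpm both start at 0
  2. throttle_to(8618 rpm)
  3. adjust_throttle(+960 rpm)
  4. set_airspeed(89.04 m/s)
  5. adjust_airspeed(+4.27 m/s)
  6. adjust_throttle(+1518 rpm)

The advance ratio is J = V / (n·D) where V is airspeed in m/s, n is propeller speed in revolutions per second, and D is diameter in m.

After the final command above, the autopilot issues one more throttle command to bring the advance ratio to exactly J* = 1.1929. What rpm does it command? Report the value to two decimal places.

set_propeller: D = 3.377 m, P = 3.495 m (p = P/D = 1.034942); state ← (V=0, rpm=0)
throttle_to(8618): rpm ← 8618
adjust_throttle(+960): rpm ← 8618 +960 = 9578
set_airspeed(89.04): V ← 89.04 m/s
adjust_airspeed(+4.27): V ← 89.04 +4.27 = 93.31 m/s
adjust_throttle(+1518): rpm ← 9578 +1518 = 11096
final state: V = 93.31 m/s, rpm = 11096 → n = rpm/60 = 184.933333 rev/s
target J* = 1.1929; solve J* = V/(n·D) for n: n = V/(J*·D) = 93.31/(1.1929 × 3.377) = 23.162908 rev/s
rpm = 60·n = 1389.774506

rpm = 1389.77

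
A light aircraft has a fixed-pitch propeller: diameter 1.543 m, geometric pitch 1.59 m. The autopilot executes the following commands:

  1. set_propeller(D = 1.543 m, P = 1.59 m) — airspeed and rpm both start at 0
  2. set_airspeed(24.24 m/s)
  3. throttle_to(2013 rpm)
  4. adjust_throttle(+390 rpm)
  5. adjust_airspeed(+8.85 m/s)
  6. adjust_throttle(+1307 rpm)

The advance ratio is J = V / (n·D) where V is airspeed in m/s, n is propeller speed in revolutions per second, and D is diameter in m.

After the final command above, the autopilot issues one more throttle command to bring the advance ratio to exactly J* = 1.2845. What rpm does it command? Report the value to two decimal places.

set_propeller: D = 1.543 m, P = 1.59 m (p = P/D = 1.030460); state ← (V=0, rpm=0)
set_airspeed(24.24): V ← 24.24 m/s
throttle_to(2013): rpm ← 2013
adjust_throttle(+390): rpm ← 2013 +390 = 2403
adjust_airspeed(+8.85): V ← 24.24 +8.85 = 33.09 m/s
adjust_throttle(+1307): rpm ← 2403 +1307 = 3710
final state: V = 33.09 m/s, rpm = 3710 → n = rpm/60 = 61.833333 rev/s
target J* = 1.2845; solve J* = V/(n·D) for n: n = V/(J*·D) = 33.09/(1.2845 × 1.543) = 16.695396 rev/s
rpm = 60·n = 1001.723778

rpm = 1001.72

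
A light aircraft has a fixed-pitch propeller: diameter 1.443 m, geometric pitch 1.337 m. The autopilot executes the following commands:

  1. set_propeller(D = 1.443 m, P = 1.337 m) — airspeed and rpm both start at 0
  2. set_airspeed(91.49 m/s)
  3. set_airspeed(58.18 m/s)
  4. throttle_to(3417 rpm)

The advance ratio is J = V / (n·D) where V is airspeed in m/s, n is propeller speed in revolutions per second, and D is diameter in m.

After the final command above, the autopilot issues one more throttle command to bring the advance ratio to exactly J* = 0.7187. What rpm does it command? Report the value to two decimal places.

rpm = 3365.98

set_propeller: D = 1.443 m, P = 1.337 m (p = P/D = 0.926542); state ← (V=0, rpm=0)
set_airspeed(91.49): V ← 91.49 m/s
set_airspeed(58.18): V ← 58.18 m/s
throttle_to(3417): rpm ← 3417
final state: V = 58.18 m/s, rpm = 3417 → n = rpm/60 = 56.950000 rev/s
target J* = 0.7187; solve J* = V/(n·D) for n: n = V/(J*·D) = 58.18/(0.7187 × 1.443) = 56.099597 rev/s
rpm = 60·n = 3365.975816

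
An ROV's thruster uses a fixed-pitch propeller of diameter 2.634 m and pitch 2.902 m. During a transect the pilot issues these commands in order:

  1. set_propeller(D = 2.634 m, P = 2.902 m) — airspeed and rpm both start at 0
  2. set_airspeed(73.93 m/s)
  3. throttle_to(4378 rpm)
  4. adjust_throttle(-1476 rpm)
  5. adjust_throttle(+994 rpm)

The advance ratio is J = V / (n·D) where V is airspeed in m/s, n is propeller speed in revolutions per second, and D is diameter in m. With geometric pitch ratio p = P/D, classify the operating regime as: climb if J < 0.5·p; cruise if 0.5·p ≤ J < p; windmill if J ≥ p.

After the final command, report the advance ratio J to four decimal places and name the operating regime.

J = 0.4323, regime = climb

set_propeller: D = 2.634 m, P = 2.902 m (p = P/D = 1.101746); state ← (V=0, rpm=0)
set_airspeed(73.93): V ← 73.93 m/s
throttle_to(4378): rpm ← 4378
adjust_throttle(-1476): rpm ← 4378 -1476 = 2902
adjust_throttle(+994): rpm ← 2902 +994 = 3896
final state: V = 73.93 m/s, rpm = 3896 → n = rpm/60 = 64.933333 rev/s
J = V / (n·D) = 73.93 / (64.933333 × 2.634) = 0.432252
regime bands: climb J<0.5509 | cruise [0.5509, 1.1017) | windmill J≥1.1017
J = 0.4323 → climb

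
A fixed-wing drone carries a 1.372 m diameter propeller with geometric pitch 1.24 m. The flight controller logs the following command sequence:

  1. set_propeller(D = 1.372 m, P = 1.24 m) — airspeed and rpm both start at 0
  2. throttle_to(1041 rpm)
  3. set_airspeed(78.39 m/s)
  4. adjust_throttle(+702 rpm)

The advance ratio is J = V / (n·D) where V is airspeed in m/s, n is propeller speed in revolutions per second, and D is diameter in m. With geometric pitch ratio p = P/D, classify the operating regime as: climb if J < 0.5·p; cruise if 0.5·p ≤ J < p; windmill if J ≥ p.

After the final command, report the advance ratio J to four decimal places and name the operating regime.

J = 1.9668, regime = windmill

set_propeller: D = 1.372 m, P = 1.24 m (p = P/D = 0.903790); state ← (V=0, rpm=0)
throttle_to(1041): rpm ← 1041
set_airspeed(78.39): V ← 78.39 m/s
adjust_throttle(+702): rpm ← 1041 +702 = 1743
final state: V = 78.39 m/s, rpm = 1743 → n = rpm/60 = 29.050000 rev/s
J = V / (n·D) = 78.39 / (29.050000 × 1.372) = 1.966801
regime bands: climb J<0.4519 | cruise [0.4519, 0.9038) | windmill J≥0.9038
J = 1.9668 → windmill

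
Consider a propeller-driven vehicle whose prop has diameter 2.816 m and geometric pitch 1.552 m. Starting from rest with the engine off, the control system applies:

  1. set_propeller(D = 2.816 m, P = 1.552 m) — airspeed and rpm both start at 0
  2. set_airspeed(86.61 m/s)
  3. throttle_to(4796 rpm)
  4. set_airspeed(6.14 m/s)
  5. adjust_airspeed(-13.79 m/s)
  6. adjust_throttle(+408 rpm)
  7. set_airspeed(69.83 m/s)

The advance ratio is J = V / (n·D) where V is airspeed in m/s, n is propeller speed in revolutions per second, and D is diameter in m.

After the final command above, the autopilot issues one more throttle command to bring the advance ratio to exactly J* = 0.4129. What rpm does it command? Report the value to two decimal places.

set_propeller: D = 2.816 m, P = 1.552 m (p = P/D = 0.551136); state ← (V=0, rpm=0)
set_airspeed(86.61): V ← 86.61 m/s
throttle_to(4796): rpm ← 4796
set_airspeed(6.14): V ← 6.14 m/s
adjust_airspeed(-13.79): V ← 6.14 -13.79 = -7.65 m/s
adjust_throttle(+408): rpm ← 4796 +408 = 5204
set_airspeed(69.83): V ← 69.83 m/s
final state: V = 69.83 m/s, rpm = 5204 → n = rpm/60 = 86.733333 rev/s
target J* = 0.4129; solve J* = V/(n·D) for n: n = V/(J*·D) = 69.83/(0.4129 × 2.816) = 60.057121 rev/s
rpm = 60·n = 3603.427255

rpm = 3603.43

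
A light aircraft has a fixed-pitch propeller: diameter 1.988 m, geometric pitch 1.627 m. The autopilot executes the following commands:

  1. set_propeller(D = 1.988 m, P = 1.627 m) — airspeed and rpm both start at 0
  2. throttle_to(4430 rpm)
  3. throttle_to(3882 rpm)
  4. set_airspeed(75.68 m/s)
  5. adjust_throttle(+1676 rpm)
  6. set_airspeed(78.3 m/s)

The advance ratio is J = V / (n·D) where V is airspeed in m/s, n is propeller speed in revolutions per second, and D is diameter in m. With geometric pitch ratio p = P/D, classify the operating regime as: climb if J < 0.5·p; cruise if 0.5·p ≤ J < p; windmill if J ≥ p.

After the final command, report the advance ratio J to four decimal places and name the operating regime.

set_propeller: D = 1.988 m, P = 1.627 m (p = P/D = 0.818410); state ← (V=0, rpm=0)
throttle_to(4430): rpm ← 4430
throttle_to(3882): rpm ← 3882
set_airspeed(75.68): V ← 75.68 m/s
adjust_throttle(+1676): rpm ← 3882 +1676 = 5558
set_airspeed(78.3): V ← 78.3 m/s
final state: V = 78.3 m/s, rpm = 5558 → n = rpm/60 = 92.633333 rev/s
J = V / (n·D) = 78.3 / (92.633333 × 1.988) = 0.425185
regime bands: climb J<0.4092 | cruise [0.4092, 0.8184) | windmill J≥0.8184
J = 0.4252 → cruise

J = 0.4252, regime = cruise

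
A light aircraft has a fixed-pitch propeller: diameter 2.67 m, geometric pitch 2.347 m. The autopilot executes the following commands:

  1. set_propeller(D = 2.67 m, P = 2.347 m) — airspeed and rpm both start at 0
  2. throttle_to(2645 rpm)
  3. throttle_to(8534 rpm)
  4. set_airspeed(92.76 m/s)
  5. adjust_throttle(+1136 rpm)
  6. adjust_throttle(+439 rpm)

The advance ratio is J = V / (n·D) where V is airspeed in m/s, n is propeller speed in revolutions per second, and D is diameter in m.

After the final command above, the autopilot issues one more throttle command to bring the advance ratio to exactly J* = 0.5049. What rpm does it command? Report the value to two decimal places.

set_propeller: D = 2.67 m, P = 2.347 m (p = P/D = 0.879026); state ← (V=0, rpm=0)
throttle_to(2645): rpm ← 2645
throttle_to(8534): rpm ← 8534
set_airspeed(92.76): V ← 92.76 m/s
adjust_throttle(+1136): rpm ← 8534 +1136 = 9670
adjust_throttle(+439): rpm ← 9670 +439 = 10109
final state: V = 92.76 m/s, rpm = 10109 → n = rpm/60 = 168.483333 rev/s
target J* = 0.5049; solve J* = V/(n·D) for n: n = V/(J*·D) = 92.76/(0.5049 × 2.67) = 68.808820 rev/s
rpm = 60·n = 4128.529178

rpm = 4128.53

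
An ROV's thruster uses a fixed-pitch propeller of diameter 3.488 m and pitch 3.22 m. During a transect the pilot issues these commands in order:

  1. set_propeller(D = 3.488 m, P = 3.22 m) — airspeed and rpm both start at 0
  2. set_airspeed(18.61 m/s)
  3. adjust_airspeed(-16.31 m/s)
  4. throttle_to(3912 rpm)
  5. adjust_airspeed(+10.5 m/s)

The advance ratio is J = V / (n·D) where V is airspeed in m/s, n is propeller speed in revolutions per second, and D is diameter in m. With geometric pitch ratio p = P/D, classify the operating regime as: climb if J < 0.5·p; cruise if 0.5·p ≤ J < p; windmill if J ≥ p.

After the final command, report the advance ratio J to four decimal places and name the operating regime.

set_propeller: D = 3.488 m, P = 3.22 m (p = P/D = 0.923165); state ← (V=0, rpm=0)
set_airspeed(18.61): V ← 18.61 m/s
adjust_airspeed(-16.31): V ← 18.61 -16.31 = 2.3 m/s
throttle_to(3912): rpm ← 3912
adjust_airspeed(+10.5): V ← 2.3 +10.5 = 12.8 m/s
final state: V = 12.8 m/s, rpm = 3912 → n = rpm/60 = 65.200000 rev/s
J = V / (n·D) = 12.8 / (65.200000 × 3.488) = 0.056284
regime bands: climb J<0.4616 | cruise [0.4616, 0.9232) | windmill J≥0.9232
J = 0.0563 → climb

J = 0.0563, regime = climb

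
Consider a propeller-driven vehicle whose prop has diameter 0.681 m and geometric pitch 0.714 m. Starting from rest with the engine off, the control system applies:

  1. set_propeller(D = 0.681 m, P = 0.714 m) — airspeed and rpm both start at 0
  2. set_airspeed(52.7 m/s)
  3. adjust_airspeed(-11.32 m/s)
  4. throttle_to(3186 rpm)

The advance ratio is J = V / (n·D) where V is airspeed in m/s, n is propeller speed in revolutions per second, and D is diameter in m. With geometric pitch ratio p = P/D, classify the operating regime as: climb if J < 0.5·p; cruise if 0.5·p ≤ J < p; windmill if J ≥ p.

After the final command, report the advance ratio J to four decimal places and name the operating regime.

J = 1.1443, regime = windmill

set_propeller: D = 0.681 m, P = 0.714 m (p = P/D = 1.048458); state ← (V=0, rpm=0)
set_airspeed(52.7): V ← 52.7 m/s
adjust_airspeed(-11.32): V ← 52.7 -11.32 = 41.38 m/s
throttle_to(3186): rpm ← 3186
final state: V = 41.38 m/s, rpm = 3186 → n = rpm/60 = 53.100000 rev/s
J = V / (n·D) = 41.38 / (53.100000 × 0.681) = 1.144324
regime bands: climb J<0.5242 | cruise [0.5242, 1.0485) | windmill J≥1.0485
J = 1.1443 → windmill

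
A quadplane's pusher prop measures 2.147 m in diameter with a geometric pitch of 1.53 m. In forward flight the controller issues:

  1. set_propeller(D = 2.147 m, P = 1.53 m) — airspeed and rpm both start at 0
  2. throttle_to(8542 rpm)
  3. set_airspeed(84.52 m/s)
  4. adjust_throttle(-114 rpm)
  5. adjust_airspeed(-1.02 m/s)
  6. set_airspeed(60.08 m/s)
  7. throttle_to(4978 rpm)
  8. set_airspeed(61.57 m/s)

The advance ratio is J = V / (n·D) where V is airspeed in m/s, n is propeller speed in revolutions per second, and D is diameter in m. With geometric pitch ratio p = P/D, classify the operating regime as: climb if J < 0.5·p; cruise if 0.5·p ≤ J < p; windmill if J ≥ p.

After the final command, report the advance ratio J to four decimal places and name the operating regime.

set_propeller: D = 2.147 m, P = 1.53 m (p = P/D = 0.712622); state ← (V=0, rpm=0)
throttle_to(8542): rpm ← 8542
set_airspeed(84.52): V ← 84.52 m/s
adjust_throttle(-114): rpm ← 8542 -114 = 8428
adjust_airspeed(-1.02): V ← 84.52 -1.02 = 83.5 m/s
set_airspeed(60.08): V ← 60.08 m/s
throttle_to(4978): rpm ← 4978
set_airspeed(61.57): V ← 61.57 m/s
final state: V = 61.57 m/s, rpm = 4978 → n = rpm/60 = 82.966667 rev/s
J = V / (n·D) = 61.57 / (82.966667 × 2.147) = 0.345648
regime bands: climb J<0.3563 | cruise [0.3563, 0.7126) | windmill J≥0.7126
J = 0.3456 → climb

J = 0.3456, regime = climb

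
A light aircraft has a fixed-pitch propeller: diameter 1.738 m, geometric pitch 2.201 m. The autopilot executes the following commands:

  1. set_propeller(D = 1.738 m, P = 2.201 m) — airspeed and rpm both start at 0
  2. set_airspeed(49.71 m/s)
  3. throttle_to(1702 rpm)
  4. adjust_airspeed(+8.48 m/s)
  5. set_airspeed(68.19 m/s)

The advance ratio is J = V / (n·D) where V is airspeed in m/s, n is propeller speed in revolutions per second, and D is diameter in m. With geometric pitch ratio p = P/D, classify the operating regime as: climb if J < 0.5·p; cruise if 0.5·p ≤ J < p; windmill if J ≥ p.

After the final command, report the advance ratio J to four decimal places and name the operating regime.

J = 1.3831, regime = windmill

set_propeller: D = 1.738 m, P = 2.201 m (p = P/D = 1.266398); state ← (V=0, rpm=0)
set_airspeed(49.71): V ← 49.71 m/s
throttle_to(1702): rpm ← 1702
adjust_airspeed(+8.48): V ← 49.71 +8.48 = 58.19 m/s
set_airspeed(68.19): V ← 68.19 m/s
final state: V = 68.19 m/s, rpm = 1702 → n = rpm/60 = 28.366667 rev/s
J = V / (n·D) = 68.19 / (28.366667 × 1.738) = 1.383129
regime bands: climb J<0.6332 | cruise [0.6332, 1.2664) | windmill J≥1.2664
J = 1.3831 → windmill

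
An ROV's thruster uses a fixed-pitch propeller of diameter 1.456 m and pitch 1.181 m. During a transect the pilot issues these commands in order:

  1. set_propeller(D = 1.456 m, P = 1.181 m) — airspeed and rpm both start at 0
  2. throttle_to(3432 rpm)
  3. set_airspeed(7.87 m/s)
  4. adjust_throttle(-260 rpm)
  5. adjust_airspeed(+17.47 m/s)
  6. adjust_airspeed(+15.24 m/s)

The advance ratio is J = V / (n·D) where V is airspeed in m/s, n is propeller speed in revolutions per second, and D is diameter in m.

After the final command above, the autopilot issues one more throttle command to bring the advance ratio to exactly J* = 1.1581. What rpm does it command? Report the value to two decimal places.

set_propeller: D = 1.456 m, P = 1.181 m (p = P/D = 0.811126); state ← (V=0, rpm=0)
throttle_to(3432): rpm ← 3432
set_airspeed(7.87): V ← 7.87 m/s
adjust_throttle(-260): rpm ← 3432 -260 = 3172
adjust_airspeed(+17.47): V ← 7.87 +17.47 = 25.34 m/s
adjust_airspeed(+15.24): V ← 25.34 +15.24 = 40.58 m/s
final state: V = 40.58 m/s, rpm = 3172 → n = rpm/60 = 52.866667 rev/s
target J* = 1.1581; solve J* = V/(n·D) for n: n = V/(J*·D) = 40.58/(1.1581 × 1.456) = 24.066038 rev/s
rpm = 60·n = 1443.962307

rpm = 1443.96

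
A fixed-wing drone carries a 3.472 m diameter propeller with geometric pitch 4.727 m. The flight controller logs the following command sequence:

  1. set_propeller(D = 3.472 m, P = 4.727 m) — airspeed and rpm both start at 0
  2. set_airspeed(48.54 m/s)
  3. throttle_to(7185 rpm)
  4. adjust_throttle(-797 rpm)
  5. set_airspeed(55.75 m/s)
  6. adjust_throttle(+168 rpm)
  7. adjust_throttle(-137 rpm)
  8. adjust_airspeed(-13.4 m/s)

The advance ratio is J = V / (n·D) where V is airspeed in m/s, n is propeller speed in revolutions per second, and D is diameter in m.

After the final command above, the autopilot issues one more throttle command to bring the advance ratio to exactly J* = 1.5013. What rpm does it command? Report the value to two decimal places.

rpm = 487.48

set_propeller: D = 3.472 m, P = 4.727 m (p = P/D = 1.361463); state ← (V=0, rpm=0)
set_airspeed(48.54): V ← 48.54 m/s
throttle_to(7185): rpm ← 7185
adjust_throttle(-797): rpm ← 7185 -797 = 6388
set_airspeed(55.75): V ← 55.75 m/s
adjust_throttle(+168): rpm ← 6388 +168 = 6556
adjust_throttle(-137): rpm ← 6556 -137 = 6419
adjust_airspeed(-13.4): V ← 55.75 -13.4 = 42.35 m/s
final state: V = 42.35 m/s, rpm = 6419 → n = rpm/60 = 106.983333 rev/s
target J* = 1.5013; solve J* = V/(n·D) for n: n = V/(J*·D) = 42.35/(1.5013 × 3.472) = 8.124679 rev/s
rpm = 60·n = 487.480742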